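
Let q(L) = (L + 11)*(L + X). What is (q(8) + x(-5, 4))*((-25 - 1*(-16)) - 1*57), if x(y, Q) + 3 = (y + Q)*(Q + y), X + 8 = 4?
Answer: -4884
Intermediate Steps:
X = -4 (X = -8 + 4 = -4)
x(y, Q) = -3 + (Q + y)² (x(y, Q) = -3 + (y + Q)*(Q + y) = -3 + (Q + y)*(Q + y) = -3 + (Q + y)²)
q(L) = (-4 + L)*(11 + L) (q(L) = (L + 11)*(L - 4) = (11 + L)*(-4 + L) = (-4 + L)*(11 + L))
(q(8) + x(-5, 4))*((-25 - 1*(-16)) - 1*57) = ((-44 + 8² + 7*8) + (-3 + (4 - 5)²))*((-25 - 1*(-16)) - 1*57) = ((-44 + 64 + 56) + (-3 + (-1)²))*((-25 + 16) - 57) = (76 + (-3 + 1))*(-9 - 57) = (76 - 2)*(-66) = 74*(-66) = -4884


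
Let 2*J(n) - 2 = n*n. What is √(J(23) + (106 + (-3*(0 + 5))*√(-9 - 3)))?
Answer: √(1486 - 120*I*√3)/2 ≈ 19.321 - 1.3447*I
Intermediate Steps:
J(n) = 1 + n²/2 (J(n) = 1 + (n*n)/2 = 1 + n²/2)
√(J(23) + (106 + (-3*(0 + 5))*√(-9 - 3))) = √((1 + (½)*23²) + (106 + (-3*(0 + 5))*√(-9 - 3))) = √((1 + (½)*529) + (106 + (-3*5)*√(-12))) = √((1 + 529/2) + (106 - 30*I*√3)) = √(531/2 + (106 - 30*I*√3)) = √(743/2 - 30*I*√3)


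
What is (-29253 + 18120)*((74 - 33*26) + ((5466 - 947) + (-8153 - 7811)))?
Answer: 136145457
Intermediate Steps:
(-29253 + 18120)*((74 - 33*26) + ((5466 - 947) + (-8153 - 7811))) = -11133*((74 - 858) + (4519 - 15964)) = -11133*(-784 - 11445) = -11133*(-12229) = 136145457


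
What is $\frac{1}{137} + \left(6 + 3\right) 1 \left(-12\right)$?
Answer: $- \frac{14795}{137} \approx -107.99$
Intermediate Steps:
$\frac{1}{137} + \left(6 + 3\right) 1 \left(-12\right) = \frac{1}{137} + 9 \cdot 1 \left(-12\right) = \frac{1}{137} + 9 \left(-12\right) = \frac{1}{137} - 108 = - \frac{14795}{137}$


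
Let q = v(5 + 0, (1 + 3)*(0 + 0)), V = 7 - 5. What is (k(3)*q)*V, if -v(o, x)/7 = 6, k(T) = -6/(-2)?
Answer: -252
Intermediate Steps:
k(T) = 3 (k(T) = -6*(-½) = 3)
v(o, x) = -42 (v(o, x) = -7*6 = -42)
V = 2
q = -42
(k(3)*q)*V = (3*(-42))*2 = -126*2 = -252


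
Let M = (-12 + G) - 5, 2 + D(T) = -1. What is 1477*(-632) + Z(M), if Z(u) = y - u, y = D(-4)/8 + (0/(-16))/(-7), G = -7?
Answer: -7467523/8 ≈ -9.3344e+5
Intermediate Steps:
D(T) = -3 (D(T) = -2 - 1 = -3)
M = -24 (M = (-12 - 7) - 5 = -19 - 5 = -24)
y = -3/8 (y = -3/8 + (0/(-16))/(-7) = -3*⅛ + (0*(-1/16))*(-⅐) = -3/8 + 0*(-⅐) = -3/8 + 0 = -3/8 ≈ -0.37500)
Z(u) = -3/8 - u
1477*(-632) + Z(M) = 1477*(-632) + (-3/8 - 1*(-24)) = -933464 + (-3/8 + 24) = -933464 + 189/8 = -7467523/8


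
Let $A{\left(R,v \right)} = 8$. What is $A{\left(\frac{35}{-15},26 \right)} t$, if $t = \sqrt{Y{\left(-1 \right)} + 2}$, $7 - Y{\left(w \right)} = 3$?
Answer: $8 \sqrt{6} \approx 19.596$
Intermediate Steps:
$Y{\left(w \right)} = 4$ ($Y{\left(w \right)} = 7 - 3 = 4$)
$t = \sqrt{6}$ ($t = \sqrt{4 + 2} = \sqrt{6} \approx 2.4495$)
$A{\left(\frac{35}{-15},26 \right)} t = 8 \sqrt{6}$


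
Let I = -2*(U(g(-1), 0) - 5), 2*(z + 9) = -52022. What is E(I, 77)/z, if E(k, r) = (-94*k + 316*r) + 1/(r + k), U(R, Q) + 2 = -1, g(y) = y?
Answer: -424601/483972 ≈ -0.87733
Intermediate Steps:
z = -26020 (z = -9 + (½)*(-52022) = -9 - 26011 = -26020)
U(R, Q) = -3 (U(R, Q) = -2 - 1 = -3)
I = 16 (I = -2*(-3 - 5) = -2*(-8) = 16)
E(k, r) = 1/(k + r) - 94*k + 316*r (E(k, r) = (-94*k + 316*r) + 1/(k + r) = 1/(k + r) - 94*k + 316*r)
E(I, 77)/z = ((1 - 94*16² + 316*77² + 222*16*77)/(16 + 77))/(-26020) = ((1 - 94*256 + 316*5929 + 273504)/93)*(-1/26020) = ((1 - 24064 + 1873564 + 273504)/93)*(-1/26020) = ((1/93)*2123005)*(-1/26020) = (2123005/93)*(-1/26020) = -424601/483972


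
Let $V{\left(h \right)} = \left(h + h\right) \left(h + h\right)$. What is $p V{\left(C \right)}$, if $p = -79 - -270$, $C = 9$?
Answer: $61884$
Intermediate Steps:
$p = 191$ ($p = -79 + 270 = 191$)
$V{\left(h \right)} = 4 h^{2}$ ($V{\left(h \right)} = 2 h 2 h = 4 h^{2}$)
$p V{\left(C \right)} = 191 \cdot 4 \cdot 9^{2} = 191 \cdot 4 \cdot 81 = 191 \cdot 324 = 61884$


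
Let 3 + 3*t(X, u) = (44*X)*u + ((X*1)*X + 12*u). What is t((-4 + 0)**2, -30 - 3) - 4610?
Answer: -37205/3 ≈ -12402.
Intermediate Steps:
t(X, u) = -1 + 4*u + X**2/3 + 44*X*u/3 (t(X, u) = -1 + ((44*X)*u + ((X*1)*X + 12*u))/3 = -1 + (44*X*u + (X*X + 12*u))/3 = -1 + (44*X*u + (X**2 + 12*u))/3 = -1 + (X**2 + 12*u + 44*X*u)/3 = -1 + (4*u + X**2/3 + 44*X*u/3) = -1 + 4*u + X**2/3 + 44*X*u/3)
t((-4 + 0)**2, -30 - 3) - 4610 = (-1 + 4*(-30 - 3) + ((-4 + 0)**2)**2/3 + 44*(-4 + 0)**2*(-30 - 3)/3) - 4610 = (-1 + 4*(-33) + ((-4)**2)**2/3 + (44/3)*(-4)**2*(-33)) - 4610 = (-1 - 132 + (1/3)*16**2 + (44/3)*16*(-33)) - 4610 = (-1 - 132 + (1/3)*256 - 7744) - 4610 = (-1 - 132 + 256/3 - 7744) - 4610 = -23375/3 - 4610 = -37205/3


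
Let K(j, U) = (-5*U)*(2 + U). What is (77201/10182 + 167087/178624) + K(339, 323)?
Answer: -477300344136371/909374784 ≈ -5.2487e+5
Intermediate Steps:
K(j, U) = -5*U*(2 + U)
(77201/10182 + 167087/178624) + K(339, 323) = (77201/10182 + 167087/178624) - 5*323*(2 + 323) = (77201*(1/10182) + 167087*(1/178624)) - 5*323*325 = (77201/10182 + 167087/178624) - 524875 = 7745615629/909374784 - 524875 = -477300344136371/909374784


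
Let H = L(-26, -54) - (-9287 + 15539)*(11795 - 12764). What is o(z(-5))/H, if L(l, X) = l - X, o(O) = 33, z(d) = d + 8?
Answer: 33/6058216 ≈ 5.4471e-6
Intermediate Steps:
z(d) = 8 + d
H = 6058216 (H = (-26 - 1*(-54)) - (-9287 + 15539)*(11795 - 12764) = (-26 + 54) - 6252*(-969) = 28 - 1*(-6058188) = 28 + 6058188 = 6058216)
o(z(-5))/H = 33/6058216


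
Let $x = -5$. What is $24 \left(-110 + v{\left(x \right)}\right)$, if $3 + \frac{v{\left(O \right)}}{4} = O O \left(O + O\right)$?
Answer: $-26928$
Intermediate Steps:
$v{\left(O \right)} = -12 + 8 O^{3}$ ($v{\left(O \right)} = -12 + 4 O O \left(O + O\right) = -12 + 4 O O 2 O = -12 + 4 O 2 O^{2} = -12 + 4 \cdot 2 O^{3} = -12 + 8 O^{3}$)
$24 \left(-110 + v{\left(x \right)}\right) = 24 \left(-110 + \left(-12 + 8 \left(-5\right)^{3}\right)\right) = 24 \left(-110 + \left(-12 + 8 \left(-125\right)\right)\right) = 24 \left(-110 - 1012\right) = 24 \left(-1122\right) = -26928$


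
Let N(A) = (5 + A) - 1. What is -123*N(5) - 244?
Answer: -1351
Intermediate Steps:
N(A) = 4 + A
-123*N(5) - 244 = -123*(4 + 5) - 244 = -123*9 - 244 = -1107 - 244 = -1351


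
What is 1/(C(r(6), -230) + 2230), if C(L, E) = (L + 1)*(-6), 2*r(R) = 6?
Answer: 1/2206 ≈ 0.00045331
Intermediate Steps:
r(R) = 3 (r(R) = (1/2)*6 = 3)
C(L, E) = -6 - 6*L (C(L, E) = (1 + L)*(-6) = -6 - 6*L)
1/(C(r(6), -230) + 2230) = 1/((-6 - 6*3) + 2230) = 1/((-6 - 18) + 2230) = 1/(-24 + 2230) = 1/2206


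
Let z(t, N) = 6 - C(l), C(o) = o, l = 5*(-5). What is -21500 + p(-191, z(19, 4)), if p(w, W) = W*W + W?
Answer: -20508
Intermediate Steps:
l = -25
z(t, N) = 31 (z(t, N) = 6 - 1*(-25) = 6 + 25 = 31)
p(w, W) = W + W**2 (p(w, W) = W**2 + W = W + W**2)
-21500 + p(-191, z(19, 4)) = -21500 + 31*(1 + 31) = -21500 + 31*32 = -21500 + 992 = -20508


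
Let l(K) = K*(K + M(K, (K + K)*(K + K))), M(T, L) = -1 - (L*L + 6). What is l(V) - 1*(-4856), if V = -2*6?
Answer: 3986396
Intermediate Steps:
V = -12
M(T, L) = -7 - L**2 (M(T, L) = -1 - (L**2 + 6) = -1 - (6 + L**2) = -1 + (-6 - L**2) = -7 - L**2)
l(K) = K*(-7 + K - 16*K**4) (l(K) = K*(K + (-7 - ((K + K)*(K + K))**2)) = K*(K + (-7 - ((2*K)*(2*K))**2)) = K*(K + (-7 - (4*K**2)**2)) = K*(K + (-7 - 16*K**4)) = K*(-7 + K - 16*K**4))
l(V) - 1*(-4856) = -12*(-7 - 12 - 16*(-12)**4) - 1*(-4856) = -12*(-7 - 12 - 16*20736) + 4856 = -12*(-7 - 12 - 331776) + 4856 = -12*(-331795) + 4856 = 3981540 + 4856 = 3986396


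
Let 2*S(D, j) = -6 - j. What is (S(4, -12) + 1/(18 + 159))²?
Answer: 283024/31329 ≈ 9.0339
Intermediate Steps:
S(D, j) = -3 - j/2 (S(D, j) = (-6 - j)/2 = -3 - j/2)
(S(4, -12) + 1/(18 + 159))² = ((-3 - ½*(-12)) + 1/(18 + 159))² = ((-3 + 6) + 1/177)² = (3 + 1/177)² = (532/177)² = 283024/31329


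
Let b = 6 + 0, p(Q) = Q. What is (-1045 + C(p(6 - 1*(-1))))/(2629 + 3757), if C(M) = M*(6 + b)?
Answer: -31/206 ≈ -0.15049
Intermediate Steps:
b = 6
C(M) = 12*M (C(M) = M*(6 + 6) = M*12 = 12*M)
(-1045 + C(p(6 - 1*(-1))))/(2629 + 3757) = (-1045 + 12*(6 - 1*(-1)))/(2629 + 3757) = (-1045 + 12*(6 + 1))/6386 = (-1045 + 12*7)*(1/6386) = (-1045 + 84)*(1/6386) = -961*1/6386 = -31/206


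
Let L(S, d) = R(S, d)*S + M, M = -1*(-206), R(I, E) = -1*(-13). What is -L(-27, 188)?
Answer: 145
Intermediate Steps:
R(I, E) = 13
M = 206
L(S, d) = 206 + 13*S (L(S, d) = 13*S + 206 = 206 + 13*S)
-L(-27, 188) = -(206 + 13*(-27)) = -(206 - 351) = -1*(-145) = 145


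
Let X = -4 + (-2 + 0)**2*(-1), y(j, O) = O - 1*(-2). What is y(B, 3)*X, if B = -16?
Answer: -40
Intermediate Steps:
y(j, O) = 2 + O (y(j, O) = O + 2 = 2 + O)
X = -8 (X = -4 + (-2)**2*(-1) = -4 + 4*(-1) = -4 - 4 = -8)
y(B, 3)*X = (2 + 3)*(-8) = 5*(-8) = -40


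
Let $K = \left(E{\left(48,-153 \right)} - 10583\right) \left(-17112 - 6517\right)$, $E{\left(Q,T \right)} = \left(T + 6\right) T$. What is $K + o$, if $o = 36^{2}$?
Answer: $-281372836$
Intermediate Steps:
$E{\left(Q,T \right)} = T \left(6 + T\right)$ ($E{\left(Q,T \right)} = \left(6 + T\right) T = T \left(6 + T\right)$)
$K = -281374132$ ($K = \left(- 153 \left(6 - 153\right) - 10583\right) \left(-17112 - 6517\right) = \left(\left(-153\right) \left(-147\right) - 10583\right) \left(-23629\right) = \left(22491 - 10583\right) \left(-23629\right) = 11908 \left(-23629\right) = -281374132$)
$o = 1296$
$K + o = -281374132 + 1296 = -281372836$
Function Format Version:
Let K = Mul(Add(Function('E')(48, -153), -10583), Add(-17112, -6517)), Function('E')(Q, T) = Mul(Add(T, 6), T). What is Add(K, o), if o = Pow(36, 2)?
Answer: -281372836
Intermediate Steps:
Function('E')(Q, T) = Mul(T, Add(6, T)) (Function('E')(Q, T) = Mul(Add(6, T), T) = Mul(T, Add(6, T)))
K = -281374132 (K = Mul(Add(Mul(-153, Add(6, -153)), -10583), Add(-17112, -6517)) = Mul(Add(Mul(-153, -147), -10583), -23629) = Mul(Add(22491, -10583), -23629) = Mul(11908, -23629) = -281374132)
o = 1296
Add(K, o) = Add(-281374132, 1296) = -281372836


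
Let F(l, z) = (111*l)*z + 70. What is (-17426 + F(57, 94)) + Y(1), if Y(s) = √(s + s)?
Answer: 577382 + √2 ≈ 5.7738e+5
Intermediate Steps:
Y(s) = √2*√s (Y(s) = √(2*s) = √2*√s)
F(l, z) = 70 + 111*l*z (F(l, z) = 111*l*z + 70 = 70 + 111*l*z)
(-17426 + F(57, 94)) + Y(1) = (-17426 + (70 + 111*57*94)) + √2*√1 = (-17426 + (70 + 594738)) + √2*1 = (-17426 + 594808) + √2 = 577382 + √2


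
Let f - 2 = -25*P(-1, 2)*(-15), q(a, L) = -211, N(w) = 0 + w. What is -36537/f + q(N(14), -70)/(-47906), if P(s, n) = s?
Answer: 1750420225/17868938 ≈ 97.959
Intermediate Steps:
N(w) = w
f = -373 (f = 2 - 25*(-1)*(-15) = 2 + 25*(-15) = 2 - 375 = -373)
-36537/f + q(N(14), -70)/(-47906) = -36537/(-373) - 211/(-47906) = -36537*(-1/373) - 211*(-1/47906) = 36537/373 + 211/47906 = 1750420225/17868938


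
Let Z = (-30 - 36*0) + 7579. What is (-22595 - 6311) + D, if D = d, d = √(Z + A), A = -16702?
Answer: -28906 + 9*I*√113 ≈ -28906.0 + 95.671*I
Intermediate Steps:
Z = 7549 (Z = (-30 + 0) + 7579 = -30 + 7579 = 7549)
d = 9*I*√113 (d = √(7549 - 16702) = √(-9153) = 9*I*√113 ≈ 95.671*I)
D = 9*I*√113 ≈ 95.671*I
(-22595 - 6311) + D = (-22595 - 6311) + 9*I*√113 = -28906 + 9*I*√113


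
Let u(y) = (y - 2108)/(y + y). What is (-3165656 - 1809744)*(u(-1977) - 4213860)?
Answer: 41449058227733500/1977 ≈ 2.0966e+13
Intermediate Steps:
u(y) = (-2108 + y)/(2*y) (u(y) = (-2108 + y)/((2*y)) = (-2108 + y)*(1/(2*y)) = (-2108 + y)/(2*y))
(-3165656 - 1809744)*(u(-1977) - 4213860) = (-3165656 - 1809744)*((½)*(-2108 - 1977)/(-1977) - 4213860) = -4975400*((½)*(-1/1977)*(-4085) - 4213860) = -4975400*(4085/3954 - 4213860) = -4975400*(-16661598355/3954) = 41449058227733500/1977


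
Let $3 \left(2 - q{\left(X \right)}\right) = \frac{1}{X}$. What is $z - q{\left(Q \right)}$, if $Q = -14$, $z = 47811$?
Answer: $\frac{2007977}{42} \approx 47809.0$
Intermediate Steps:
$q{\left(X \right)} = 2 - \frac{1}{3 X}$
$z - q{\left(Q \right)} = 47811 - \left(2 - \frac{1}{3 \left(-14\right)}\right) = 47811 - \left(2 - - \frac{1}{42}\right) = 47811 - \left(2 + \frac{1}{42}\right) = 47811 - \frac{85}{42} = \frac{2007977}{42}$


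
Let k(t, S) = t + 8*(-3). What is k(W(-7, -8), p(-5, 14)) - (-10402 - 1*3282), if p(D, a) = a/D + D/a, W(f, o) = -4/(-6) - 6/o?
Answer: 163937/12 ≈ 13661.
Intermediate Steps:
W(f, o) = ⅔ - 6/o (W(f, o) = -4*(-⅙) - 6/o = ⅔ - 6/o)
p(D, a) = D/a + a/D
k(t, S) = -24 + t (k(t, S) = t - 24 = -24 + t)
k(W(-7, -8), p(-5, 14)) - (-10402 - 1*3282) = (-24 + (⅔ - 6/(-8))) - (-10402 - 1*3282) = (-24 + (⅔ - 6*(-⅛))) - (-10402 - 3282) = (-24 + (⅔ + ¾)) - 1*(-13684) = (-24 + 17/12) + 13684 = -271/12 + 13684 = 163937/12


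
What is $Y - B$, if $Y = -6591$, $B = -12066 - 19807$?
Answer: $25282$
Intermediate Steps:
$B = -31873$
$Y - B = -6591 - -31873 = -6591 + 31873 = 25282$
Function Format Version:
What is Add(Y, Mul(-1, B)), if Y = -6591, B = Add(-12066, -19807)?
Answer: 25282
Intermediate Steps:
B = -31873
Add(Y, Mul(-1, B)) = Add(-6591, Mul(-1, -31873)) = Add(-6591, 31873) = 25282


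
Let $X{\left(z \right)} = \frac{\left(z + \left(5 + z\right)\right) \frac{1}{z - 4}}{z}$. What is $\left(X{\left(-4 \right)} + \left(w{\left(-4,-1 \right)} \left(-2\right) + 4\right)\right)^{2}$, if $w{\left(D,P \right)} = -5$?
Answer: $\frac{198025}{1024} \approx 193.38$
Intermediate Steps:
$X{\left(z \right)} = \frac{5 + 2 z}{z \left(-4 + z\right)}$ ($X{\left(z \right)} = \frac{\left(5 + 2 z\right) \frac{1}{-4 + z}}{z} = \frac{\frac{1}{-4 + z} \left(5 + 2 z\right)}{z} = \frac{5 + 2 z}{z \left(-4 + z\right)}$)
$\left(X{\left(-4 \right)} + \left(w{\left(-4,-1 \right)} \left(-2\right) + 4\right)\right)^{2} = \left(\frac{5 + 2 \left(-4\right)}{\left(-4\right) \left(-4 - 4\right)} + \left(\left(-5\right) \left(-2\right) + 4\right)\right)^{2} = \left(- \frac{5 - 8}{4 \left(-8\right)} + \left(10 + 4\right)\right)^{2} = \left(\left(- \frac{1}{4}\right) \left(- \frac{1}{8}\right) \left(-3\right) + 14\right)^{2} = \left(- \frac{3}{32} + 14\right)^{2} = \left(\frac{445}{32}\right)^{2} = \frac{198025}{1024}$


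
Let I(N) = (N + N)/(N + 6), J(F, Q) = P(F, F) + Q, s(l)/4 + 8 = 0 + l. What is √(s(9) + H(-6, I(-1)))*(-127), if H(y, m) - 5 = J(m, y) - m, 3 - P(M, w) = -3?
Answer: -127*√235/5 ≈ -389.37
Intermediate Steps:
P(M, w) = 6 (P(M, w) = 3 - 1*(-3) = 3 + 3 = 6)
s(l) = -32 + 4*l (s(l) = -32 + 4*(0 + l) = -32 + 4*l)
J(F, Q) = 6 + Q
I(N) = 2*N/(6 + N) (I(N) = (2*N)/(6 + N) = 2*N/(6 + N))
H(y, m) = 11 + y - m (H(y, m) = 5 + ((6 + y) - m) = 5 + (6 + y - m) = 11 + y - m)
√(s(9) + H(-6, I(-1)))*(-127) = √((-32 + 4*9) + (11 - 6 - 2*(-1)/(6 - 1)))*(-127) = √((-32 + 36) + (11 - 6 - 2*(-1)/5))*(-127) = √(4 + (11 - 6 - 2*(-1)/5))*(-127) = √(4 + (11 - 6 - 1*(-⅖)))*(-127) = √(4 + (11 - 6 + ⅖))*(-127) = √(4 + 27/5)*(-127) = √(47/5)*(-127) = (√235/5)*(-127) = -127*√235/5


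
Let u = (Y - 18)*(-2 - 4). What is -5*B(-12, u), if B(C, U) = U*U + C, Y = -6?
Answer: -103620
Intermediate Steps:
u = 144 (u = (-6 - 18)*(-2 - 4) = -24*(-6) = 144)
B(C, U) = C + U² (B(C, U) = U² + C = C + U²)
-5*B(-12, u) = -5*(-12 + 144²) = -5*(-12 + 20736) = -5*20724 = -103620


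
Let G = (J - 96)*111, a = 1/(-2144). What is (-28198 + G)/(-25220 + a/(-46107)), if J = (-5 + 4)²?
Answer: 3829877586144/2493082949759 ≈ 1.5362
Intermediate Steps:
a = -1/2144 ≈ -0.00046642
J = 1 (J = (-1)² = 1)
G = -10545 (G = (1 - 96)*111 = -95*111 = -10545)
(-28198 + G)/(-25220 + a/(-46107)) = (-28198 - 10545)/(-25220 - 1/2144/(-46107)) = -38743/(-25220 - 1/2144*(-1/46107)) = -38743/(-25220 + 1/98853408) = -38743/(-2493082949759/98853408) = -38743*(-98853408/2493082949759) = 3829877586144/2493082949759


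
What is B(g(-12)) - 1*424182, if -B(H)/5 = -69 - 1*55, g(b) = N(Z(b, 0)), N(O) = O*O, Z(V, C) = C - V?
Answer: -423562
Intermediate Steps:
N(O) = O**2
g(b) = b**2 (g(b) = (0 - b)**2 = (-b)**2 = b**2)
B(H) = 620 (B(H) = -5*(-69 - 1*55) = -5*(-69 - 55) = -5*(-124) = 620)
B(g(-12)) - 1*424182 = 620 - 1*424182 = 620 - 424182 = -423562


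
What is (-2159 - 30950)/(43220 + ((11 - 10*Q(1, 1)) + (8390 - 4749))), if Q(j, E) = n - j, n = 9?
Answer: -33109/46792 ≈ -0.70758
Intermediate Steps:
Q(j, E) = 9 - j
(-2159 - 30950)/(43220 + ((11 - 10*Q(1, 1)) + (8390 - 4749))) = (-2159 - 30950)/(43220 + ((11 - 10*(9 - 1*1)) + (8390 - 4749))) = -33109/(43220 + ((11 - 10*(9 - 1)) + 3641)) = -33109/(43220 + ((11 - 10*8) + 3641)) = -33109/(43220 + ((11 - 80) + 3641)) = -33109/(43220 + (-69 + 3641)) = -33109/(43220 + 3572) = -33109/46792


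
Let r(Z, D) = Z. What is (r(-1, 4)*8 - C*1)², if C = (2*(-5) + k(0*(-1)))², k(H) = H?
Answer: 11664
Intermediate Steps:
C = 100 (C = (2*(-5) + 0*(-1))² = (-10 + 0)² = (-10)² = 100)
(r(-1, 4)*8 - C*1)² = (-1*8 - 1*100*1)² = (-8 - 100*1)² = (-8 - 100)² = (-108)² = 11664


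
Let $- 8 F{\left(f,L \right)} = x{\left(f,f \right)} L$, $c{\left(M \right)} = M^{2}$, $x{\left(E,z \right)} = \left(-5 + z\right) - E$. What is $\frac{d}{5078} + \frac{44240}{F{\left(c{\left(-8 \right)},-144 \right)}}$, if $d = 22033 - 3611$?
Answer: $- \frac{11149637}{22851} \approx -487.93$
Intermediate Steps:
$x{\left(E,z \right)} = -5 + z - E$
$F{\left(f,L \right)} = \frac{5 L}{8}$ ($F{\left(f,L \right)} = - \frac{\left(-5 + f - f\right) L}{8} = - \frac{\left(-5\right) L}{8} = \frac{5 L}{8}$)
$d = 18422$ ($d = 22033 - 3611 = 18422$)
$\frac{d}{5078} + \frac{44240}{F{\left(c{\left(-8 \right)},-144 \right)}} = \frac{18422}{5078} + \frac{44240}{\frac{5}{8} \left(-144\right)} = 18422 \cdot \frac{1}{5078} + \frac{44240}{-90} = \frac{9211}{2539} + 44240 \left(- \frac{1}{90}\right) = \frac{9211}{2539} - \frac{4424}{9} = - \frac{11149637}{22851}$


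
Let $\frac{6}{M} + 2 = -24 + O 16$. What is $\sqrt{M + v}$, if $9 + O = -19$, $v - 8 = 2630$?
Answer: $\frac{\sqrt{16463679}}{79} \approx 51.361$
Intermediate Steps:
$v = 2638$ ($v = 8 + 2630 = 2638$)
$O = -28$ ($O = -9 - 19 = -28$)
$M = - \frac{1}{79}$ ($M = \frac{6}{-2 - 472} = \frac{6}{-474} = 6 \left(- \frac{1}{474}\right) = - \frac{1}{79} \approx -0.012658$)
$\sqrt{M + v} = \sqrt{- \frac{1}{79} + 2638} = \sqrt{\frac{208401}{79}} = \frac{\sqrt{16463679}}{79}$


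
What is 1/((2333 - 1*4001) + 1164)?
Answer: -1/504 ≈ -0.0019841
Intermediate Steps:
1/((2333 - 1*4001) + 1164) = 1/((2333 - 4001) + 1164) = 1/(-1668 + 1164) = 1/(-504) = -1/504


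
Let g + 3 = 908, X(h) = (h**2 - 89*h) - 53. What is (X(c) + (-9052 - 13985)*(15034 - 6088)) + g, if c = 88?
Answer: -206088238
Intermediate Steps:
X(h) = -53 + h**2 - 89*h
g = 905 (g = -3 + 908 = 905)
(X(c) + (-9052 - 13985)*(15034 - 6088)) + g = ((-53 + 88**2 - 89*88) + (-9052 - 13985)*(15034 - 6088)) + 905 = ((-53 + 7744 - 7832) - 23037*8946) + 905 = (-141 - 206089002) + 905 = -206089143 + 905 = -206088238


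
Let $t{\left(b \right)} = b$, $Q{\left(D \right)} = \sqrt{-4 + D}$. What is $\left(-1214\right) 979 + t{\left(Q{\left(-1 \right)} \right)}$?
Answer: $-1188506 + i \sqrt{5} \approx -1.1885 \cdot 10^{6} + 2.2361 i$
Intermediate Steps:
$\left(-1214\right) 979 + t{\left(Q{\left(-1 \right)} \right)} = \left(-1214\right) 979 + \sqrt{-4 - 1} = -1188506 + \sqrt{-5} = -1188506 + i \sqrt{5}$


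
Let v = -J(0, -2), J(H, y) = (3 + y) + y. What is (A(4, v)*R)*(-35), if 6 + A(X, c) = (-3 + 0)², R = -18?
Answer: 1890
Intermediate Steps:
J(H, y) = 3 + 2*y
v = 1 (v = -(3 + 2*(-2)) = -(3 - 4) = -1*(-1) = 1)
A(X, c) = 3 (A(X, c) = -6 + (-3 + 0)² = -6 + (-3)² = -6 + 9 = 3)
(A(4, v)*R)*(-35) = (3*(-18))*(-35) = -54*(-35) = 1890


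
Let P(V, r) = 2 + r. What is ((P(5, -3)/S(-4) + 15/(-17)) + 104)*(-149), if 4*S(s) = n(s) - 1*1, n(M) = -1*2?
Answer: -793723/51 ≈ -15563.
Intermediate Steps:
n(M) = -2
S(s) = -¾ (S(s) = (-2 - 1*1)/4 = (-2 - 1)/4 = (¼)*(-3) = -¾)
((P(5, -3)/S(-4) + 15/(-17)) + 104)*(-149) = (((2 - 3)/(-¾) + 15/(-17)) + 104)*(-149) = ((-1*(-4/3) + 15*(-1/17)) + 104)*(-149) = ((4/3 - 15/17) + 104)*(-149) = (23/51 + 104)*(-149) = (5327/51)*(-149) = -793723/51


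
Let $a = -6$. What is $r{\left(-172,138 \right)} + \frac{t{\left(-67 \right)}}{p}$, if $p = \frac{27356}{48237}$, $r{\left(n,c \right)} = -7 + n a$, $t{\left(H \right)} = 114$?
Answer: $\frac{2395637}{1954} \approx 1226.0$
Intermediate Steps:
$r{\left(n,c \right)} = -7 - 6 n$ ($r{\left(n,c \right)} = -7 + n \left(-6\right) = -7 - 6 n$)
$p = \frac{3908}{6891}$ ($p = 27356 \cdot \frac{1}{48237} = \frac{3908}{6891} \approx 0.56712$)
$r{\left(-172,138 \right)} + \frac{t{\left(-67 \right)}}{p} = \left(-7 - -1032\right) + \frac{114}{\frac{3908}{6891}} = \left(-7 + 1032\right) + 114 \cdot \frac{6891}{3908} = 1025 + \frac{392787}{1954} = \frac{2395637}{1954}$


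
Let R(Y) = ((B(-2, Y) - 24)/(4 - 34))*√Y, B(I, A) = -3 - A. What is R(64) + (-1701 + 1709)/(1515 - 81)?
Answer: 87016/3585 ≈ 24.272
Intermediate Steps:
R(Y) = √Y*(9/10 + Y/30) (R(Y) = (((-3 - Y) - 24)/(4 - 34))*√Y = ((-27 - Y)/(-30))*√Y = ((-27 - Y)*(-1/30))*√Y = (9/10 + Y/30)*√Y = √Y*(9/10 + Y/30))
R(64) + (-1701 + 1709)/(1515 - 81) = √64*(27 + 64)/30 + (-1701 + 1709)/(1515 - 81) = (1/30)*8*91 + 8/1434 = 364/15 + 8*(1/1434) = 364/15 + 4/717 = 87016/3585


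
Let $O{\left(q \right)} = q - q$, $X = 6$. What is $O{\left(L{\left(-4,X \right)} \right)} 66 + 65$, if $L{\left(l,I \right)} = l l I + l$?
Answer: $65$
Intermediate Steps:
$L{\left(l,I \right)} = l + I l^{2}$ ($L{\left(l,I \right)} = l^{2} I + l = I l^{2} + l = l + I l^{2}$)
$O{\left(q \right)} = 0$
$O{\left(L{\left(-4,X \right)} \right)} 66 + 65 = 0 \cdot 66 + 65 = 0 + 65 = 65$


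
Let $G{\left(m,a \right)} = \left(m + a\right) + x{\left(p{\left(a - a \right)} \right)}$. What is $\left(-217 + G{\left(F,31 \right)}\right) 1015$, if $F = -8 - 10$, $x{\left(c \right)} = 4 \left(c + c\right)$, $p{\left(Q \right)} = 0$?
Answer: $-207060$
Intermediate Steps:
$x{\left(c \right)} = 8 c$ ($x{\left(c \right)} = 4 \cdot 2 c = 8 c$)
$F = -18$
$G{\left(m,a \right)} = a + m$ ($G{\left(m,a \right)} = \left(m + a\right) + 8 \cdot 0 = \left(a + m\right) + 0 = a + m$)
$\left(-217 + G{\left(F,31 \right)}\right) 1015 = \left(-217 + \left(31 - 18\right)\right) 1015 = \left(-217 + 13\right) 1015 = \left(-204\right) 1015 = -207060$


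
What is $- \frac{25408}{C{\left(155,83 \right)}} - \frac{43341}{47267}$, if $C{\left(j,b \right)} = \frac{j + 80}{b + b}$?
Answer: $- \frac{199369534511}{11107745} \approx -17949.0$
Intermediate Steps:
$C{\left(j,b \right)} = \frac{80 + j}{2 b}$
$- \frac{25408}{C{\left(155,83 \right)}} - \frac{43341}{47267} = - \frac{25408}{\frac{1}{2} \cdot \frac{1}{83} \left(80 + 155\right)} - \frac{43341}{47267} = - \frac{25408}{\frac{1}{2} \cdot \frac{1}{83} \cdot 235} - \frac{43341}{47267} = - \frac{25408}{\frac{235}{166}} - \frac{43341}{47267} = \left(-25408\right) \frac{166}{235} - \frac{43341}{47267} = - \frac{4217728}{235} - \frac{43341}{47267} = - \frac{199369534511}{11107745}$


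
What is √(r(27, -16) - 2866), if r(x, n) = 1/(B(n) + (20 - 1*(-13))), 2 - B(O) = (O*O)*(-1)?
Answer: I*√242695455/291 ≈ 53.535*I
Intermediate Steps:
B(O) = 2 + O² (B(O) = 2 - O*O*(-1) = 2 - O²*(-1) = 2 - (-1)*O² = 2 + O²)
r(x, n) = 1/(35 + n²) (r(x, n) = 1/((2 + n²) + (20 - 1*(-13))) = 1/((2 + n²) + (20 + 13)) = 1/((2 + n²) + 33) = 1/(35 + n²))
√(r(27, -16) - 2866) = √(1/(35 + (-16)²) - 2866) = √(1/(35 + 256) - 2866) = √(1/291 - 2866) = √(-834005/291) = I*√242695455/291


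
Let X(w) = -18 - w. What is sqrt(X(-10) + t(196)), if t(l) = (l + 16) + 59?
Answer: sqrt(263) ≈ 16.217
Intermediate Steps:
t(l) = 75 + l (t(l) = (16 + l) + 59 = 75 + l)
sqrt(X(-10) + t(196)) = sqrt((-18 - 1*(-10)) + (75 + 196)) = sqrt((-18 + 10) + 271) = sqrt(-8 + 271) = sqrt(263)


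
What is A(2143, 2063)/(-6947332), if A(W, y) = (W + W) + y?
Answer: -907/992476 ≈ -0.00091388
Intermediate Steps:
A(W, y) = y + 2*W (A(W, y) = 2*W + y = y + 2*W)
A(2143, 2063)/(-6947332) = (2063 + 2*2143)/(-6947332) = (2063 + 4286)*(-1/6947332) = 6349*(-1/6947332) = -907/992476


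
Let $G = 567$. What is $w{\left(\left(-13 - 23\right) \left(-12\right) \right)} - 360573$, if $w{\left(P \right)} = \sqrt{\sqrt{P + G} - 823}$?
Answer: $-360573 + i \sqrt{823 - 3 \sqrt{111}} \approx -3.6057 \cdot 10^{5} + 28.132 i$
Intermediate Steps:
$w{\left(P \right)} = \sqrt{-823 + \sqrt{567 + P}}$ ($w{\left(P \right)} = \sqrt{\sqrt{P + 567} - 823} = \sqrt{\sqrt{567 + P} - 823} = \sqrt{-823 + \sqrt{567 + P}}$)
$w{\left(\left(-13 - 23\right) \left(-12\right) \right)} - 360573 = \sqrt{-823 + \sqrt{567 + \left(-13 - 23\right) \left(-12\right)}} - 360573 = \sqrt{-823 + \sqrt{567 - -432}} - 360573 = \sqrt{-823 + \sqrt{567 + 432}} - 360573 = \sqrt{-823 + \sqrt{999}} - 360573 = \sqrt{-823 + 3 \sqrt{111}} - 360573 = -360573 + \sqrt{-823 + 3 \sqrt{111}}$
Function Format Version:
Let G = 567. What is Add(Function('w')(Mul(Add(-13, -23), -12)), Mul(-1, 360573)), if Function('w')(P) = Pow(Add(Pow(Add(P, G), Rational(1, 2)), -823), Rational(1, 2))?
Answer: Add(-360573, Mul(I, Pow(Add(823, Mul(-3, Pow(111, Rational(1, 2)))), Rational(1, 2)))) ≈ Add(-3.6057e+5, Mul(28.132, I))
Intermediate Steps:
Function('w')(P) = Pow(Add(-823, Pow(Add(567, P), Rational(1, 2))), Rational(1, 2)) (Function('w')(P) = Pow(Add(Pow(Add(P, 567), Rational(1, 2)), -823), Rational(1, 2)) = Pow(Add(Pow(Add(567, P), Rational(1, 2)), -823), Rational(1, 2)) = Pow(Add(-823, Pow(Add(567, P), Rational(1, 2))), Rational(1, 2)))
Add(Function('w')(Mul(Add(-13, -23), -12)), Mul(-1, 360573)) = Add(Pow(Add(-823, Pow(Add(567, Mul(Add(-13, -23), -12)), Rational(1, 2))), Rational(1, 2)), Mul(-1, 360573)) = Add(Pow(Add(-823, Pow(Add(567, Mul(-36, -12)), Rational(1, 2))), Rational(1, 2)), -360573) = Add(Pow(Add(-823, Pow(Add(567, 432), Rational(1, 2))), Rational(1, 2)), -360573) = Add(Pow(Add(-823, Pow(999, Rational(1, 2))), Rational(1, 2)), -360573) = Add(Pow(Add(-823, Mul(3, Pow(111, Rational(1, 2)))), Rational(1, 2)), -360573) = Add(-360573, Pow(Add(-823, Mul(3, Pow(111, Rational(1, 2)))), Rational(1, 2)))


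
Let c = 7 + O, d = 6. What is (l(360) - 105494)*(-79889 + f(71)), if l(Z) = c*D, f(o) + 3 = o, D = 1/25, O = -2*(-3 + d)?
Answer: 210515834529/25 ≈ 8.4206e+9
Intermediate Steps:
O = -6 (O = -2*(-3 + 6) = -2*3 = -6)
c = 1 (c = 7 - 6 = 1)
D = 1/25 ≈ 0.040000
f(o) = -3 + o
l(Z) = 1/25 (l(Z) = 1*(1/25) = 1/25)
(l(360) - 105494)*(-79889 + f(71)) = (1/25 - 105494)*(-79889 + (-3 + 71)) = -2637349*(-79889 + 68)/25 = -2637349/25*(-79821) = 210515834529/25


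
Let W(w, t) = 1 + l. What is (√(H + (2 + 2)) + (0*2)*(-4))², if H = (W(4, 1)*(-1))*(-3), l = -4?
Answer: -5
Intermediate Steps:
W(w, t) = -3 (W(w, t) = 1 - 4 = -3)
H = -9 (H = -3*(-1)*(-3) = 3*(-3) = -9)
(√(H + (2 + 2)) + (0*2)*(-4))² = (√(-9 + (2 + 2)) + (0*2)*(-4))² = (√(-9 + 4) + 0*(-4))² = (√(-5) + 0)² = (I*√5 + 0)² = (I*√5)² = -5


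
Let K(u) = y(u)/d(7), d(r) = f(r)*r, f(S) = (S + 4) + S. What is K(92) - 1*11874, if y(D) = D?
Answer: -748016/63 ≈ -11873.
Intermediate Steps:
f(S) = 4 + 2*S (f(S) = (4 + S) + S = 4 + 2*S)
d(r) = r*(4 + 2*r) (d(r) = (4 + 2*r)*r = r*(4 + 2*r))
K(u) = u/126 (K(u) = u/((2*7*(2 + 7))) = u/((2*7*9)) = u/126)
K(92) - 1*11874 = (1/126)*92 - 1*11874 = 46/63 - 11874 = -748016/63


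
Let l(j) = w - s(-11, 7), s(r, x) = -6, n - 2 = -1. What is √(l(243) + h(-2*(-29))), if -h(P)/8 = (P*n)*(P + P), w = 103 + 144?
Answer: I*√53571 ≈ 231.45*I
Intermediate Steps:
n = 1 (n = 2 - 1 = 1)
w = 247
l(j) = 253 (l(j) = 247 - 1*(-6) = 247 + 6 = 253)
h(P) = -16*P² (h(P) = -8*P*1*(P + P) = -8*P*2*P = -16*P²)
√(l(243) + h(-2*(-29))) = √(253 - 16*(-2*(-29))²) = √(253 - 16*58²) = √(253 - 16*3364) = √(253 - 53824) = √(-53571) = I*√53571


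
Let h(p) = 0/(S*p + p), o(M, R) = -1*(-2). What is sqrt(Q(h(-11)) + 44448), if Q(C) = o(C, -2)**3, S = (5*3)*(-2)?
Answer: 2*sqrt(11114) ≈ 210.85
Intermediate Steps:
o(M, R) = 2
S = -30 (S = 15*(-2) = -30)
h(p) = 0 (h(p) = 0/(-30*p + p) = 0/((-29*p)) = 0*(-1/(29*p)) = 0)
Q(C) = 8 (Q(C) = 2**3 = 8)
sqrt(Q(h(-11)) + 44448) = sqrt(8 + 44448) = sqrt(44456) = 2*sqrt(11114)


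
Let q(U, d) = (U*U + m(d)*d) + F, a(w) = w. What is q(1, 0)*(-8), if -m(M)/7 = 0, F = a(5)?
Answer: -48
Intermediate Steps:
F = 5
m(M) = 0 (m(M) = -7*0 = 0)
q(U, d) = 5 + U**2 (q(U, d) = (U*U + 0*d) + 5 = (U**2 + 0) + 5 = U**2 + 5 = 5 + U**2)
q(1, 0)*(-8) = (5 + 1**2)*(-8) = (5 + 1)*(-8) = 6*(-8) = -48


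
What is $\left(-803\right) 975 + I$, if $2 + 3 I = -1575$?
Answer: $- \frac{2350352}{3} \approx -7.8345 \cdot 10^{5}$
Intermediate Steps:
$I = - \frac{1577}{3}$ ($I = - \frac{2}{3} + \frac{1}{3} \left(-1575\right) = - \frac{2}{3} - 525 = - \frac{1577}{3} \approx -525.67$)
$\left(-803\right) 975 + I = \left(-803\right) 975 - \frac{1577}{3} = -782925 - \frac{1577}{3} = - \frac{2350352}{3}$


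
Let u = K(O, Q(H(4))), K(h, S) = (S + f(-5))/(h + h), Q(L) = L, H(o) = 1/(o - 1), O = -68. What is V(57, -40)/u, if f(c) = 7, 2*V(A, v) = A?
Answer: -5814/11 ≈ -528.54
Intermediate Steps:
V(A, v) = A/2
H(o) = 1/(-1 + o)
K(h, S) = (7 + S)/(2*h) (K(h, S) = (S + 7)/(h + h) = (7 + S)/((2*h)) = (7 + S)*(1/(2*h)) = (7 + S)/(2*h))
u = -11/204 (u = (½)*(7 + 1/(-1 + 4))/(-68) = (½)*(-1/68)*(7 + 1/3) = (½)*(-1/68)*(7 + ⅓) = (½)*(-1/68)*(22/3) = -11/204 ≈ -0.053922)
V(57, -40)/u = ((½)*57)/(-11/204) = (57/2)*(-204/11) = -5814/11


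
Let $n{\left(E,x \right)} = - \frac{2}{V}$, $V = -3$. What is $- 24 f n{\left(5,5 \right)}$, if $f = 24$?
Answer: $-384$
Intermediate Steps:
$n{\left(E,x \right)} = \frac{2}{3}$ ($n{\left(E,x \right)} = - \frac{2}{-3} = \left(-2\right) \left(- \frac{1}{3}\right) = \frac{2}{3}$)
$- 24 f n{\left(5,5 \right)} = \left(-24\right) 24 \cdot \frac{2}{3} = \left(-576\right) \frac{2}{3} = -384$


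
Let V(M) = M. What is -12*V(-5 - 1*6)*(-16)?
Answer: -2112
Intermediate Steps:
-12*V(-5 - 1*6)*(-16) = -12*(-5 - 1*6)*(-16) = -12*(-5 - 6)*(-16) = -12*(-11)*(-16) = 132*(-16) = -2112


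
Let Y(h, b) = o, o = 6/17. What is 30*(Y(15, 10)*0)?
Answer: 0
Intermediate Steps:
o = 6/17 (o = 6*(1/17) = 6/17 ≈ 0.35294)
Y(h, b) = 6/17
30*(Y(15, 10)*0) = 30*((6/17)*0) = 30*0 = 0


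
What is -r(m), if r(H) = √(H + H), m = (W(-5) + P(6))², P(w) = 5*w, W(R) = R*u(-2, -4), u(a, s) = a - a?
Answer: -30*√2 ≈ -42.426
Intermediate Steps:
u(a, s) = 0
W(R) = 0 (W(R) = R*0 = 0)
m = 900 (m = (0 + 5*6)² = (0 + 30)² = 30² = 900)
r(H) = √2*√H (r(H) = √(2*H) = √2*√H)
-r(m) = -√2*√900 = -√2*30 = -30*√2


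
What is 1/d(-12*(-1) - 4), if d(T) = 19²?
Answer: 1/361 ≈ 0.0027701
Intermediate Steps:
d(T) = 361
1/d(-12*(-1) - 4) = 1/361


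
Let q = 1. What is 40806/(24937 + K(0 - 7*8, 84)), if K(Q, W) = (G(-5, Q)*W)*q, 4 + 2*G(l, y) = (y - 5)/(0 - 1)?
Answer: 40806/27331 ≈ 1.4930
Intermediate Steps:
G(l, y) = ½ - y/2 (G(l, y) = -2 + ((y - 5)/(0 - 1))/2 = -2 + ((-5 + y)/(-1))/2 = -2 + ((-5 + y)*(-1))/2 = -2 + (5 - y)/2 = -2 + (5/2 - y/2) = ½ - y/2)
K(Q, W) = W*(½ - Q/2) (K(Q, W) = ((½ - Q/2)*W)*1 = (W*(½ - Q/2))*1 = W*(½ - Q/2))
40806/(24937 + K(0 - 7*8, 84)) = 40806/(24937 + (½)*84*(1 - (0 - 7*8))) = 40806/(24937 + (½)*84*(1 - (0 - 56))) = 40806/(24937 + (½)*84*(1 - 1*(-56))) = 40806/(24937 + (½)*84*(1 + 56)) = 40806/(24937 + (½)*84*57) = 40806/(24937 + 2394) = 40806/27331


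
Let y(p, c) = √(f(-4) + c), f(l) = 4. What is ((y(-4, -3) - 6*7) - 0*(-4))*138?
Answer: -5658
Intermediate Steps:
y(p, c) = √(4 + c)
((y(-4, -3) - 6*7) - 0*(-4))*138 = ((√(4 - 3) - 6*7) - 0*(-4))*138 = ((√1 - 42) - 11*0)*138 = ((1 - 42) + 0)*138 = (-41 + 0)*138 = -41*138 = -5658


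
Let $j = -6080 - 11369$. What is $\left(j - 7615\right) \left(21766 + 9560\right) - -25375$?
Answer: $-785129489$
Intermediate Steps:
$j = -17449$ ($j = -6080 - 11369 = -17449$)
$\left(j - 7615\right) \left(21766 + 9560\right) - -25375 = \left(-17449 - 7615\right) \left(21766 + 9560\right) - -25375 = \left(-25064\right) 31326 + 25375 = -785154864 + 25375 = -785129489$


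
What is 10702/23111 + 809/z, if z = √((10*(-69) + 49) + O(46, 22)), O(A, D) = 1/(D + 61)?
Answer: 10702/23111 - 809*I*√4415766/53202 ≈ 0.46307 - 31.954*I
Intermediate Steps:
O(A, D) = 1/(61 + D)
z = I*√4415766/83 (z = √((10*(-69) + 49) + 1/(61 + 22)) = √((-690 + 49) + 1/83) = √(-641 + 1/83) = √(-53202/83) = I*√4415766/83 ≈ 25.318*I)
10702/23111 + 809/z = 10702/23111 + 809/((I*√4415766/83)) = 10702*(1/23111) + 809*(-I*√4415766/53202) = 10702/23111 - 809*I*√4415766/53202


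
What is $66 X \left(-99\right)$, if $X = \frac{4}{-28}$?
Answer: $\frac{6534}{7} \approx 933.43$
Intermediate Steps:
$X = - \frac{1}{7}$ ($X = 4 \left(- \frac{1}{28}\right) = - \frac{1}{7} \approx -0.14286$)
$66 X \left(-99\right) = 66 \left(- \frac{1}{7}\right) \left(-99\right) = \left(- \frac{66}{7}\right) \left(-99\right) = \frac{6534}{7}$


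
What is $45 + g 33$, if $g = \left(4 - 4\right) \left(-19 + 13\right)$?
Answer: $45$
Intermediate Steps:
$g = 0$ ($g = 0 \left(-6\right) = 0$)
$45 + g 33 = 45 + 0 \cdot 33 = 45 + 0 = 45$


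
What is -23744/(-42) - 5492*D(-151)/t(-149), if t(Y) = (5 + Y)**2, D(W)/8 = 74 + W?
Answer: 472057/648 ≈ 728.48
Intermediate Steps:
D(W) = 592 + 8*W (D(W) = 8*(74 + W) = 592 + 8*W)
-23744/(-42) - 5492*D(-151)/t(-149) = -23744/(-42) - 5492*(592 + 8*(-151))/(5 - 149)**2 = -23744*(-1/42) - 5492/((-144)**2/(592 - 1208)) = 1696/3 - 5492/(20736/(-616)) = 1696/3 - 5492/(20736*(-1/616)) = 1696/3 - 5492/(-2592/77) = 1696/3 - 5492*(-77/2592) = 1696/3 + 105721/648 = 472057/648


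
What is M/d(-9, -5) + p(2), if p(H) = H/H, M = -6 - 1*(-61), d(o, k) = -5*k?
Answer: 16/5 ≈ 3.2000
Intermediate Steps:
M = 55 (M = -6 + 61 = 55)
p(H) = 1
M/d(-9, -5) + p(2) = 55/(-5*(-5)) + 1 = 55/25 + 1 = (1/25)*55 + 1 = 11/5 + 1 = 16/5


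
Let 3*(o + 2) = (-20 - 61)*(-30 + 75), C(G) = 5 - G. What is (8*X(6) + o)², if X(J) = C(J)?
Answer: 1500625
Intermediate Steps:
X(J) = 5 - J
o = -1217 (o = -2 + ((-20 - 61)*(-30 + 75))/3 = -2 + (-81*45)/3 = -2 + (⅓)*(-3645) = -2 - 1215 = -1217)
(8*X(6) + o)² = (8*(5 - 1*6) - 1217)² = (8*(5 - 6) - 1217)² = (8*(-1) - 1217)² = (-8 - 1217)² = (-1225)² = 1500625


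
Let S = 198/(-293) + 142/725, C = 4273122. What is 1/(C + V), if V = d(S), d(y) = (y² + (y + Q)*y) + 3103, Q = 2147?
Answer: 45124380625/192915531063131497 ≈ 2.3391e-7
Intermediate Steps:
S = -101944/212425 (S = 198*(-1/293) + 142*(1/725) = -198/293 + 142/725 = -101944/212425 ≈ -0.47991)
d(y) = 3103 + y² + y*(2147 + y) (d(y) = (y² + (y + 2147)*y) + 3103 = (y² + (2147 + y)*y) + 3103 = (y² + y*(2147 + y)) + 3103 = 3103 + y² + y*(2147 + y))
V = 93547478070247/45124380625 (V = 3103 + 2*(-101944/212425)² + 2147*(-101944/212425) = 3103 + 2*(10392579136/45124380625) - 218873768/212425 = 3103 + 20785158272/45124380625 - 218873768/212425 = 93547478070247/45124380625 ≈ 2073.1)
1/(C + V) = 1/(4273122 + 93547478070247/45124380625) = 1/(192915531063131497/45124380625) = 45124380625/192915531063131497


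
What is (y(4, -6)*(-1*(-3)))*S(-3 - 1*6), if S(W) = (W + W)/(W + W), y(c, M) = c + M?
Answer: -6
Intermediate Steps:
y(c, M) = M + c
S(W) = 1 (S(W) = (2*W)/((2*W)) = (2*W)*(1/(2*W)) = 1)
(y(4, -6)*(-1*(-3)))*S(-3 - 1*6) = ((-6 + 4)*(-1*(-3)))*1 = -2*3*1 = -6*1 = -6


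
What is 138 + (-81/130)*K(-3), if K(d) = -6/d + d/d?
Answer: 17697/130 ≈ 136.13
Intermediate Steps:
K(d) = 1 - 6/d (K(d) = -6/d + 1 = 1 - 6/d)
138 + (-81/130)*K(-3) = 138 + (-81/130)*((-6 - 3)/(-3)) = 138 + (-81*1/130)*(-⅓*(-9)) = 138 - 81/130*3 = 138 - 243/130 = 17697/130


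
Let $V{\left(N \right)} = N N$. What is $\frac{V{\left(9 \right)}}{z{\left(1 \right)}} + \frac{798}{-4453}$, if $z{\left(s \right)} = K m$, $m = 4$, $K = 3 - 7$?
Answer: $- \frac{373461}{71248} \approx -5.2417$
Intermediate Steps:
$V{\left(N \right)} = N^{2}$
$K = -4$
$z{\left(s \right)} = -16$ ($z{\left(s \right)} = \left(-4\right) 4 = -16$)
$\frac{V{\left(9 \right)}}{z{\left(1 \right)}} + \frac{798}{-4453} = \frac{9^{2}}{-16} + \frac{798}{-4453} = 81 \left(- \frac{1}{16}\right) + 798 \left(- \frac{1}{4453}\right) = - \frac{81}{16} - \frac{798}{4453} = - \frac{373461}{71248}$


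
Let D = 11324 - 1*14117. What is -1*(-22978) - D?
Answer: 25771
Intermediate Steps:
D = -2793 (D = 11324 - 14117 = -2793)
-1*(-22978) - D = -1*(-22978) - 1*(-2793) = 22978 + 2793 = 25771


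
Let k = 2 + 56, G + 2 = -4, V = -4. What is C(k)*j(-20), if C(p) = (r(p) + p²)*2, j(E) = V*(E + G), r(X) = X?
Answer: 711776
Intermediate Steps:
G = -6 (G = -2 - 4 = -6)
k = 58
j(E) = 24 - 4*E (j(E) = -4*(E - 6) = -4*(-6 + E) = 24 - 4*E)
C(p) = 2*p + 2*p² (C(p) = (p + p²)*2 = 2*p + 2*p²)
C(k)*j(-20) = (2*58*(1 + 58))*(24 - 4*(-20)) = (2*58*59)*(24 + 80) = 6844*104 = 711776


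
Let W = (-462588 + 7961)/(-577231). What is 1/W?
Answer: 577231/454627 ≈ 1.2697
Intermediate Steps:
W = 454627/577231 (W = -454627*(-1/577231) = 454627/577231 ≈ 0.78760)
1/W = 1/(454627/577231) = 577231/454627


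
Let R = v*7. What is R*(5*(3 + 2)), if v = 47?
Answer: 8225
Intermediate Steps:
R = 329 (R = 47*7 = 329)
R*(5*(3 + 2)) = 329*(5*(3 + 2)) = 329*(5*5) = 329*25 = 8225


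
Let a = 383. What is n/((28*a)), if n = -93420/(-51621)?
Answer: 7785/46131967 ≈ 0.00016875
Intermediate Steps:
n = 31140/17207 (n = -93420*(-1/51621) = 31140/17207 ≈ 1.8097)
n/((28*a)) = 31140/(17207*((28*383))) = (31140/17207)/10724 = (31140/17207)*(1/10724) = 7785/46131967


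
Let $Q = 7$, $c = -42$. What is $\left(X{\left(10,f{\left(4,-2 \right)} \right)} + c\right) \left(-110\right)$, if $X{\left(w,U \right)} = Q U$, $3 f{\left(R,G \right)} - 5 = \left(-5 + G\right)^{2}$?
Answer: $-9240$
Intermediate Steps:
$f{\left(R,G \right)} = \frac{5}{3} + \frac{\left(-5 + G\right)^{2}}{3}$
$X{\left(w,U \right)} = 7 U$
$\left(X{\left(10,f{\left(4,-2 \right)} \right)} + c\right) \left(-110\right) = \left(7 \left(\frac{5}{3} + \frac{\left(-5 - 2\right)^{2}}{3}\right) - 42\right) \left(-110\right) = \left(7 \left(\frac{5}{3} + \frac{\left(-7\right)^{2}}{3}\right) - 42\right) \left(-110\right) = \left(7 \left(\frac{5}{3} + \frac{1}{3} \cdot 49\right) - 42\right) \left(-110\right) = \left(7 \left(\frac{5}{3} + \frac{49}{3}\right) - 42\right) \left(-110\right) = \left(7 \cdot 18 - 42\right) \left(-110\right) = \left(126 - 42\right) \left(-110\right) = 84 \left(-110\right) = -9240$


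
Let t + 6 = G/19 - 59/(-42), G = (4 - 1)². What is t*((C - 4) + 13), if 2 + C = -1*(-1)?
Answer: -13156/399 ≈ -32.972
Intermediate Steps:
C = -1 (C = -2 - 1*(-1) = -2 + 1 = -1)
G = 9 (G = 3² = 9)
t = -3289/798 (t = -6 + (9/19 - 59/(-42)) = -6 + (9*(1/19) - 59*(-1/42)) = -6 + (9/19 + 59/42) = -6 + 1499/798 = -3289/798 ≈ -4.1216)
t*((C - 4) + 13) = -3289*((-1 - 4) + 13)/798 = -3289*(-5 + 13)/798 = -3289/798*8 = -13156/399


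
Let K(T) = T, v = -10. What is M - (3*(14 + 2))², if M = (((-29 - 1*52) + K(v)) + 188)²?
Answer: 7105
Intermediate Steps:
M = 9409 (M = (((-29 - 1*52) - 10) + 188)² = (((-29 - 52) - 10) + 188)² = ((-81 - 10) + 188)² = (-91 + 188)² = 97² = 9409)
M - (3*(14 + 2))² = 9409 - (3*(14 + 2))² = 9409 - (3*16)² = 9409 - 1*48² = 9409 - 1*2304 = 9409 - 2304 = 7105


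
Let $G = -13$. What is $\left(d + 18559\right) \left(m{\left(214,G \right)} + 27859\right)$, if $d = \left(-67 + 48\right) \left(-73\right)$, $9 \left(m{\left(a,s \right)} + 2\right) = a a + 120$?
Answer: $\frac{5916562034}{9} \approx 6.574 \cdot 10^{8}$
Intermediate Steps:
$m{\left(a,s \right)} = \frac{34}{3} + \frac{a^{2}}{9}$ ($m{\left(a,s \right)} = -2 + \frac{a a + 120}{9} = -2 + \frac{a^{2} + 120}{9} = -2 + \frac{120 + a^{2}}{9} = -2 + \left(\frac{40}{3} + \frac{a^{2}}{9}\right) = \frac{34}{3} + \frac{a^{2}}{9}$)
$d = 1387$ ($d = \left(-19\right) \left(-73\right) = 1387$)
$\left(d + 18559\right) \left(m{\left(214,G \right)} + 27859\right) = \left(1387 + 18559\right) \left(\left(\frac{34}{3} + \frac{214^{2}}{9}\right) + 27859\right) = 19946 \left(\left(\frac{34}{3} + \frac{1}{9} \cdot 45796\right) + 27859\right) = 19946 \left(\left(\frac{34}{3} + \frac{45796}{9}\right) + 27859\right) = 19946 \left(\frac{45898}{9} + 27859\right) = 19946 \cdot \frac{296629}{9} = \frac{5916562034}{9}$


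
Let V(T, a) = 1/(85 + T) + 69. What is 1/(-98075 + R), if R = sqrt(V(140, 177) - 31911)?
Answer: -22066875/2164215930074 - 15*I*sqrt(7164449)/2164215930074 ≈ -1.0196e-5 - 1.8552e-8*I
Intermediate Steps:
V(T, a) = 69 + 1/(85 + T)
R = I*sqrt(7164449)/15 (R = sqrt((5866 + 69*140)/(85 + 140) - 31911) = sqrt((5866 + 9660)/225 - 31911) = sqrt((1/225)*15526 - 31911) = sqrt(15526/225 - 31911) = sqrt(-7164449/225) = I*sqrt(7164449)/15 ≈ 178.44*I)
1/(-98075 + R) = 1/(-98075 + I*sqrt(7164449)/15)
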